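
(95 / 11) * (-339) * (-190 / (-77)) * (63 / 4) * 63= -1734722325 / 242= -7168274.07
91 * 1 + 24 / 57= 91.42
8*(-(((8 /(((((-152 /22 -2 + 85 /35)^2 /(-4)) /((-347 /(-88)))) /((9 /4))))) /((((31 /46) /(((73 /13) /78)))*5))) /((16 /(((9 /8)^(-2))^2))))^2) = -51702053157185859878912 /203486946159164558447106225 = -0.00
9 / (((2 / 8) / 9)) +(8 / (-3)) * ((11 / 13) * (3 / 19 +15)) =71580 / 247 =289.80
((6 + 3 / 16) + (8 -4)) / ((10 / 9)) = 9.17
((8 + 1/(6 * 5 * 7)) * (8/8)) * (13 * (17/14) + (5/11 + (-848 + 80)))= -194611051/32340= -6017.66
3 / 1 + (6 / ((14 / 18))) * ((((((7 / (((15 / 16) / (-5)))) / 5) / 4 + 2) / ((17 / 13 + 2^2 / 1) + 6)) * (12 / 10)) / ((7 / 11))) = 190371 / 60025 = 3.17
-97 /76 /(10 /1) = -97 /760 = -0.13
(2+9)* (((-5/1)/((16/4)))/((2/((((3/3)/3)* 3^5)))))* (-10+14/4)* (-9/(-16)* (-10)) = -2606175/128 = -20360.74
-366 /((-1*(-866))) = -183 /433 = -0.42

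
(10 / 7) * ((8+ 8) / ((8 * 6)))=10 / 21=0.48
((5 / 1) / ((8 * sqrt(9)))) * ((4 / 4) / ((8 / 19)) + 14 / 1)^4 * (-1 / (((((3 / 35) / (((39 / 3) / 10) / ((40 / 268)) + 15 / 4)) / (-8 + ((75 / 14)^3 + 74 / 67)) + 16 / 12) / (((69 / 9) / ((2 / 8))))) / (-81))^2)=-1092841095906152078303405801053215 / 21022183727923003424768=-51985136751.26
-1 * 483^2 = -233289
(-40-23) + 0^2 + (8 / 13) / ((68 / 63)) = -13797 / 221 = -62.43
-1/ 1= -1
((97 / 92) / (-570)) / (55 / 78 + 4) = -1261 / 3207580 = -0.00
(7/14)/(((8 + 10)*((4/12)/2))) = 1/6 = 0.17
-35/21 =-5/3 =-1.67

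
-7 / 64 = -0.11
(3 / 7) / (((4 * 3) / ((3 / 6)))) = 1 / 56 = 0.02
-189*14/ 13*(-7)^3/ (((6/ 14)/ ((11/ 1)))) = 23294502/ 13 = 1791884.77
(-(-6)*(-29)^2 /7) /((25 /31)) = 156426 /175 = 893.86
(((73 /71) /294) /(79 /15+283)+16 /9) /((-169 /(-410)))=98684039185 /22880701116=4.31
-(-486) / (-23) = -486 / 23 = -21.13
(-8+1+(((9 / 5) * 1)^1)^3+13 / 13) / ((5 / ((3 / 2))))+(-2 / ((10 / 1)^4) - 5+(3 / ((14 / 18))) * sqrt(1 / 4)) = -109271 / 35000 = -3.12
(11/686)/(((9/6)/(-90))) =-330/343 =-0.96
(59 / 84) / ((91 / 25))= 1475 / 7644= 0.19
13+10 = 23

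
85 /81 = 1.05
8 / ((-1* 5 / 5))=-8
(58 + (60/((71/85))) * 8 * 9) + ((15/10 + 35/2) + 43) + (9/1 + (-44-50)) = 369685/71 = 5206.83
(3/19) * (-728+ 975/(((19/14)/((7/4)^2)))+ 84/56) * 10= 3359955/1444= 2326.84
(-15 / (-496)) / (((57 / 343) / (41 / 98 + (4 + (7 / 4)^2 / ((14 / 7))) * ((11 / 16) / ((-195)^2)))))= 931480207 / 12231598080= 0.08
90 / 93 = 30 / 31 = 0.97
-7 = -7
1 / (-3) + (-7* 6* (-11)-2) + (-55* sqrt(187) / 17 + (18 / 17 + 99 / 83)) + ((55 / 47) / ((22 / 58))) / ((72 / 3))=245132465 / 530536-55* sqrt(187) / 17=417.80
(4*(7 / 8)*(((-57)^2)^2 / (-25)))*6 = -221676021 / 25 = -8867040.84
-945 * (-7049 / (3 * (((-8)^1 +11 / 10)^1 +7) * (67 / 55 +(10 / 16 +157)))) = 3256638000 / 23297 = 139787.87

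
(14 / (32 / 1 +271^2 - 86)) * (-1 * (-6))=84 / 73387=0.00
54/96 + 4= 4.56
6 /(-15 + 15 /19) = -19 /45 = -0.42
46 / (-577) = -46 / 577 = -0.08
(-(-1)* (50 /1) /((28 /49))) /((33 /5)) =875 /66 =13.26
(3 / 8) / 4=3 / 32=0.09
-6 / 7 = -0.86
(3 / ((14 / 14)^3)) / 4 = 3 / 4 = 0.75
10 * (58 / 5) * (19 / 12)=551 / 3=183.67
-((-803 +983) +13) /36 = -193 /36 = -5.36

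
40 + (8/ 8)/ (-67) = 2679/ 67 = 39.99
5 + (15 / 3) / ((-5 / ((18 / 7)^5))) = -1805533 / 16807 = -107.43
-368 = -368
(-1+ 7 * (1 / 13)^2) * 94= -15228 / 169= -90.11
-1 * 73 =-73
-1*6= -6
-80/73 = -1.10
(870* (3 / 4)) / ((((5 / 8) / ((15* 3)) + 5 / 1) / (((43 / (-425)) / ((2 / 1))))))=-202014 / 30685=-6.58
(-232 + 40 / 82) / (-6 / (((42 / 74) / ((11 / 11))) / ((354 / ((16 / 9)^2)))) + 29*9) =1417472 / 5651727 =0.25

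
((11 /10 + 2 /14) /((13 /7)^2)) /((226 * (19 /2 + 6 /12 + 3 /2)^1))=609 /4392310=0.00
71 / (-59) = -1.20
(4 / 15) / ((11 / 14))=56 / 165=0.34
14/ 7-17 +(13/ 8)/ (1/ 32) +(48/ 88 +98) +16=1667/ 11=151.55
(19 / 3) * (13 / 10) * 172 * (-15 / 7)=-21242 / 7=-3034.57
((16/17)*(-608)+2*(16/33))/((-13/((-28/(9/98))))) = -879397120/65637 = -13397.89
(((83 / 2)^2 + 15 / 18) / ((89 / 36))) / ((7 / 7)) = 62031 / 89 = 696.98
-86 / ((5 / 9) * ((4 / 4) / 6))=-4644 / 5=-928.80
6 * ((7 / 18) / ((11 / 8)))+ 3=155 / 33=4.70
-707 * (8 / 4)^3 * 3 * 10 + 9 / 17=-2884551 / 17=-169679.47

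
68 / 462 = 34 / 231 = 0.15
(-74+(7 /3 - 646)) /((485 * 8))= -2153 /11640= -0.18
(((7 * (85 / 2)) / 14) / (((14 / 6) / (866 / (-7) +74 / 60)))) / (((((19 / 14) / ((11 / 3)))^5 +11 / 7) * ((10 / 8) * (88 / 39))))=-171275890483698 / 683571334045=-250.56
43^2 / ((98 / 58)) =53621 / 49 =1094.31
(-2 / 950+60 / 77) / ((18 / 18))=28423 / 36575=0.78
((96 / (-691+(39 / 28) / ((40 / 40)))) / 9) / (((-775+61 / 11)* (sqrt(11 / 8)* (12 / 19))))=532* sqrt(22) / 91930149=0.00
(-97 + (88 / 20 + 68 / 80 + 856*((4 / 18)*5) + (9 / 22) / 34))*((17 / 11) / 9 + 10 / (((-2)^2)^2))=912631075 / 1332936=684.68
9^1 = 9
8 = 8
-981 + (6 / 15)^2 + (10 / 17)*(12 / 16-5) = -49167 / 50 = -983.34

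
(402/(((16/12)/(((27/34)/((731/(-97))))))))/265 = -1579257/13172620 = -0.12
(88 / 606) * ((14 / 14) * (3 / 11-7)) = -296 / 303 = -0.98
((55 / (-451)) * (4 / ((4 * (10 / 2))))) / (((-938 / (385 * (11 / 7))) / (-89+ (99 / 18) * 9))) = -47795 / 76916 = -0.62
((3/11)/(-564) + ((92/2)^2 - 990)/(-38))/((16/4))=-1164303/157168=-7.41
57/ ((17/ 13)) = 741/ 17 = 43.59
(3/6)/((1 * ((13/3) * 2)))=0.06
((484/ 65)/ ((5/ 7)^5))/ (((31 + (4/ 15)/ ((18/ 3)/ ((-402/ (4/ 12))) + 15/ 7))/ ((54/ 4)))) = 7507485216/ 432209375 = 17.37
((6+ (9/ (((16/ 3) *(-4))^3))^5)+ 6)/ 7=14855280471424562451500881245/ 8665580274997661924293869568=1.71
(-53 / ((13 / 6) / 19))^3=-220567826088 / 2197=-100395005.05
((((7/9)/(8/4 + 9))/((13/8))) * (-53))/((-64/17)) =6307/10296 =0.61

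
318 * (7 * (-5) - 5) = -12720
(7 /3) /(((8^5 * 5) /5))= 7 /98304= 0.00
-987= -987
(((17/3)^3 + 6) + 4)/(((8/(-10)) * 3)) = -25915/324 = -79.98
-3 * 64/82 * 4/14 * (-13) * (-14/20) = -1248/205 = -6.09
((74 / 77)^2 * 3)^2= 269879184 / 35153041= 7.68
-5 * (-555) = 2775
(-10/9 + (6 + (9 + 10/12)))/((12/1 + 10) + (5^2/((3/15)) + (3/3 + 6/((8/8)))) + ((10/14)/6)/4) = 0.10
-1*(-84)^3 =592704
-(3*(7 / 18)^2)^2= -2401 / 11664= -0.21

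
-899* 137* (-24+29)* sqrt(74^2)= -45570310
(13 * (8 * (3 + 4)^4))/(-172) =-62426/43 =-1451.77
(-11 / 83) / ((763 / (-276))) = 3036 / 63329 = 0.05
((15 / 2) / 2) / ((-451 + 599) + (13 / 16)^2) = 960 / 38057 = 0.03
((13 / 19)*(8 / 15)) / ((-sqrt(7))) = -104*sqrt(7) / 1995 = -0.14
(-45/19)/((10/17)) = -153/38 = -4.03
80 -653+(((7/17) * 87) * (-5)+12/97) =-1240038/1649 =-751.99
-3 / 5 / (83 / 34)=-102 / 415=-0.25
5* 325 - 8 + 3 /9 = 4852 /3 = 1617.33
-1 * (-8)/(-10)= -4/5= -0.80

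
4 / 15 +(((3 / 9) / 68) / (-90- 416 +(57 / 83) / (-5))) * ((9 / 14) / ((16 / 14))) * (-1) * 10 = 457155647 / 1713983520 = 0.27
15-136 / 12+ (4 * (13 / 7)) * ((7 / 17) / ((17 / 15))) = 5519 / 867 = 6.37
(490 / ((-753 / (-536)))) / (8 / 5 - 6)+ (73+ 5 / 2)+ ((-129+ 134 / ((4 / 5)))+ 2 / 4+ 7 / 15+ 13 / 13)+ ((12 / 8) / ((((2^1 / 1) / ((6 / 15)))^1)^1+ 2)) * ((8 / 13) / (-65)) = 239703479 / 6532526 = 36.69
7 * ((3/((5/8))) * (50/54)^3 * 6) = 350000/2187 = 160.04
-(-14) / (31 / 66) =29.81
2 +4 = 6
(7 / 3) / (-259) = -1 / 111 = -0.01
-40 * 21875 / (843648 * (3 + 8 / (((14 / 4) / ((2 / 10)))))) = -0.30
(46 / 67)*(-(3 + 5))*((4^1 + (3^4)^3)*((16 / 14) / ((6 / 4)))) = -3129148160 / 1407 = -2223985.90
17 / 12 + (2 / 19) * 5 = 443 / 228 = 1.94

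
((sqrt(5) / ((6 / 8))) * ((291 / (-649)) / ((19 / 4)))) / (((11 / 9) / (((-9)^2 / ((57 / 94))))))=-35450784 * sqrt(5) / 2577179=-30.76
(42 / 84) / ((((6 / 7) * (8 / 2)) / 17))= 119 / 48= 2.48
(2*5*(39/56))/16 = 195/448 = 0.44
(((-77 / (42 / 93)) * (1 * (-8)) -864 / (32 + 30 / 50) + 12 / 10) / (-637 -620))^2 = 1190363917444 / 1049508047025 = 1.13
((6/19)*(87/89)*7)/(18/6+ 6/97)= 39382/55803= 0.71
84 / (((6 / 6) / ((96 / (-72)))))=-112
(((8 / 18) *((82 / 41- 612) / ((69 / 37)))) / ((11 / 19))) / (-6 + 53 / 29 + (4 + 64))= -49744280 / 12644181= -3.93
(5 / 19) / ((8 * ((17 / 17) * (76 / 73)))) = 365 / 11552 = 0.03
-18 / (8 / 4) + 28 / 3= 0.33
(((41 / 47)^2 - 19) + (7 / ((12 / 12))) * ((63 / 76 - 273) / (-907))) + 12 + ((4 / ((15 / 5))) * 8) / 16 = -1585964431 / 456812364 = -3.47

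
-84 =-84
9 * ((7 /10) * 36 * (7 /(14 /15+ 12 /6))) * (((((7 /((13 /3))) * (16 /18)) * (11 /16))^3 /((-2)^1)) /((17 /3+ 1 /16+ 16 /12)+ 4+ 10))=-12.36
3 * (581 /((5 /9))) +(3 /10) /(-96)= 1003967 /320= 3137.40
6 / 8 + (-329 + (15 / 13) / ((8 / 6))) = -4256 / 13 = -327.38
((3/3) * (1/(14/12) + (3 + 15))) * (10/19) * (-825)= -1089000/133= -8187.97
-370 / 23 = -16.09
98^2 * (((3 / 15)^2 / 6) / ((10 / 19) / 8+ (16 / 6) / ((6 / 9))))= 15.75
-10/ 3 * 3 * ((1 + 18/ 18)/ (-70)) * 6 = 12/ 7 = 1.71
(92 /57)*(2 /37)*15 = 920 /703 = 1.31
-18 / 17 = -1.06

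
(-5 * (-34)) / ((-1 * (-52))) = 85 / 26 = 3.27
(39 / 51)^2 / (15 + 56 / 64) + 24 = 882224 / 36703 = 24.04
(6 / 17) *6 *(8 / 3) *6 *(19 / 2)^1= 5472 / 17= 321.88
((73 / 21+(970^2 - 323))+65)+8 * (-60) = 19743475 / 21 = 940165.48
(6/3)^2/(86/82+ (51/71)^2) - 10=-601829/80851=-7.44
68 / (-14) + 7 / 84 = -401 / 84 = -4.77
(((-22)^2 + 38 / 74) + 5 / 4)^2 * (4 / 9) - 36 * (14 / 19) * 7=98029591579 / 936396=104688.18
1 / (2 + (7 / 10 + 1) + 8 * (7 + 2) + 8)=10 / 837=0.01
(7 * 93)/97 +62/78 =28396/3783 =7.51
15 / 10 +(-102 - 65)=-331 / 2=-165.50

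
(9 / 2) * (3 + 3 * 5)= 81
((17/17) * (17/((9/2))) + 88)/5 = 826/45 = 18.36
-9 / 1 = -9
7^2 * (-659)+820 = -31471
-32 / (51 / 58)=-1856 / 51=-36.39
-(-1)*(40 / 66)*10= 200 / 33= 6.06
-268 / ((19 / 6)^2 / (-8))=77184 / 361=213.81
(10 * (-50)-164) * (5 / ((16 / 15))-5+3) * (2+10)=-21414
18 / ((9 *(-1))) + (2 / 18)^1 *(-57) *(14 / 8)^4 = -47155 / 768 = -61.40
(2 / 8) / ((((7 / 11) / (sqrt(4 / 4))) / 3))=33 / 28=1.18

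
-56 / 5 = -11.20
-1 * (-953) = 953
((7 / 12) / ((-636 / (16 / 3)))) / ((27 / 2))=-14 / 38637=-0.00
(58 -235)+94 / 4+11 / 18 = -1376 / 9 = -152.89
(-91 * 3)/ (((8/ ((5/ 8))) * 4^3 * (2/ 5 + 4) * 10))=-1365/ 180224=-0.01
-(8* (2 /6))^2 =-7.11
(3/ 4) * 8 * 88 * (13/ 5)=6864/ 5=1372.80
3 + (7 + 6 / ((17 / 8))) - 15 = -37 / 17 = -2.18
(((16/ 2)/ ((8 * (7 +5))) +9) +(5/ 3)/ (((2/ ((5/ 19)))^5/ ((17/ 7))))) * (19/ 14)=15114373921/ 1226059968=12.33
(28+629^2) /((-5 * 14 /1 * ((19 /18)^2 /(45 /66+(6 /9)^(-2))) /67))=-277001140527 /277970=-996514.52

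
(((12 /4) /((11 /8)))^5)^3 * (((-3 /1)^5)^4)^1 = 1760328498942384733213345972224 /4177248169415651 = 421408646924761.11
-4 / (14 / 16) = -32 / 7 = -4.57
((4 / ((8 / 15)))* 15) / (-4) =-225 / 8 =-28.12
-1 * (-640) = 640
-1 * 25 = -25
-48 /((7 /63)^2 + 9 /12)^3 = -1632586752 /15069223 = -108.34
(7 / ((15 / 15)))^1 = 7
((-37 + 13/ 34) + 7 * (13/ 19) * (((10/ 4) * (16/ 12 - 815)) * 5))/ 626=-23619160/ 303297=-77.87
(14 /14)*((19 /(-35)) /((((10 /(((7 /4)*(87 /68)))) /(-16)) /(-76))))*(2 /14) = -62814 /2975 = -21.11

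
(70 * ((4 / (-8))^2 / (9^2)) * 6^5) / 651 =80 / 31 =2.58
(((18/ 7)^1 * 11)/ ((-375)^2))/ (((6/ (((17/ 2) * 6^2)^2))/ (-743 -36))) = -267455628/ 109375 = -2445.31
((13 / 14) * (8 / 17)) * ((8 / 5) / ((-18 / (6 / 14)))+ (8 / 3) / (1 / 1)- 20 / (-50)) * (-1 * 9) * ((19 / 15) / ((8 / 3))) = -117819 / 20825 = -5.66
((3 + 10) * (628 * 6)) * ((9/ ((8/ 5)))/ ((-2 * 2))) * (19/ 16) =-5235165/ 64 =-81799.45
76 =76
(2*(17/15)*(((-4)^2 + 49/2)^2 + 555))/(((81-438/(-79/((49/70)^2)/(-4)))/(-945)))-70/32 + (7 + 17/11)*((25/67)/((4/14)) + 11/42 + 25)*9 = -247746824436703/3811139024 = -65005.98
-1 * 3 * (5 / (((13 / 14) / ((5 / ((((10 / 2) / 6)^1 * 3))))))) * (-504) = 16283.08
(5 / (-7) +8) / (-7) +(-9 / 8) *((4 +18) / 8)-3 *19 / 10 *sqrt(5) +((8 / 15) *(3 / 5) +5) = 46469 / 39200-57 *sqrt(5) / 10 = -11.56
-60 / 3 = -20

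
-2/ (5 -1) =-1/ 2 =-0.50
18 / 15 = 6 / 5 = 1.20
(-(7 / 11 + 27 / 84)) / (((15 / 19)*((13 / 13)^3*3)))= -1121 / 2772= -0.40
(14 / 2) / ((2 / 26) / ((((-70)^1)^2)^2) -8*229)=-2184910000 / 571822159999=-0.00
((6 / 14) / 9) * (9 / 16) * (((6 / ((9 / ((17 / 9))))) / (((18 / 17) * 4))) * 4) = 289 / 9072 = 0.03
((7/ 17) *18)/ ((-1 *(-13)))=126/ 221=0.57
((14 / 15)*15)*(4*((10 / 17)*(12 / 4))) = 1680 / 17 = 98.82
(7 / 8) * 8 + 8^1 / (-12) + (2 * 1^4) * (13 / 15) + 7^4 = 36136 / 15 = 2409.07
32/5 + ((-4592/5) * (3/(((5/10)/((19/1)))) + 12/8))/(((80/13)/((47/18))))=-13500569/300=-45001.90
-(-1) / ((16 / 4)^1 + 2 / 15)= 15 / 62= 0.24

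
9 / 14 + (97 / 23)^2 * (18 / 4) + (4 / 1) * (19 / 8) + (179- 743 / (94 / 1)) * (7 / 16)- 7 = 158.04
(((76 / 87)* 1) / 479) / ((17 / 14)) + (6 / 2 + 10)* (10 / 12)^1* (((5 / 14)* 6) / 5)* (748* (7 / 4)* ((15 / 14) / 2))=129166564909 / 39672696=3255.81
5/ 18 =0.28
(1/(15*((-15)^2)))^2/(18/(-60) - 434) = -2/9893896875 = -0.00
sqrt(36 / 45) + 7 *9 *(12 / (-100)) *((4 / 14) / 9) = -6 / 25 + 2 *sqrt(5) / 5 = 0.65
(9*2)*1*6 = 108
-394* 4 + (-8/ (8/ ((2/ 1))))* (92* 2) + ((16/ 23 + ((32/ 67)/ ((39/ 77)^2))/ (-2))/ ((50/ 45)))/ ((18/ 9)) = -506301544/ 260429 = -1944.11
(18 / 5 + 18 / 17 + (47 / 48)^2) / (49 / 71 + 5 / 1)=78110579 / 79119360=0.99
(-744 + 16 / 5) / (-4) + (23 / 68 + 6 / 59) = 185.64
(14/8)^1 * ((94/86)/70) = 47/1720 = 0.03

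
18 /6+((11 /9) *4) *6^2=179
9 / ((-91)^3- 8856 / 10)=-45 / 3772283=-0.00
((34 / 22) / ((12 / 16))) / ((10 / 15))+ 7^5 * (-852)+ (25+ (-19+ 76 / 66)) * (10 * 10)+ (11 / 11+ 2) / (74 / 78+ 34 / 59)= -150734468581 / 10527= -14318843.79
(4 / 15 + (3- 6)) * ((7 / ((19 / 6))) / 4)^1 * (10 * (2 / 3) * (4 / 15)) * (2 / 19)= -4592 / 16245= -0.28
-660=-660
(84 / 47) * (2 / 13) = 168 / 611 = 0.27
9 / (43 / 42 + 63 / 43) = 16254 / 4495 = 3.62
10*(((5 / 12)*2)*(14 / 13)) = 8.97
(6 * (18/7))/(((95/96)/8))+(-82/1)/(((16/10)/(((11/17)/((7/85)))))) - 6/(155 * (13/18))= -298015103/1071980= -278.00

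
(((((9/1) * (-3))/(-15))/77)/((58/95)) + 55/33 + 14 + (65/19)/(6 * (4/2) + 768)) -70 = -9213559/169708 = -54.29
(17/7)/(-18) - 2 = -269/126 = -2.13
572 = 572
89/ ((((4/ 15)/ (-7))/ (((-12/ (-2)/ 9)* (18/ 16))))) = -28035/ 16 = -1752.19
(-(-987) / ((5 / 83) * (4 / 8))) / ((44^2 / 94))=3850287 / 2420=1591.03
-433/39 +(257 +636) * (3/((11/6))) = 622123/429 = 1450.17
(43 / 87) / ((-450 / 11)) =-473 / 39150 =-0.01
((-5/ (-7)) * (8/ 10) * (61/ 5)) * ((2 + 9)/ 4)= 671/ 35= 19.17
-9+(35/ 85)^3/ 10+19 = 491643/ 49130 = 10.01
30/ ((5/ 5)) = 30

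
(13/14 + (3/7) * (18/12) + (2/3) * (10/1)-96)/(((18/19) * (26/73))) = -2556241/9828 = -260.10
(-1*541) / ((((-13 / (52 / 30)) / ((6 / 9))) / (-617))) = -1335188 / 45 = -29670.84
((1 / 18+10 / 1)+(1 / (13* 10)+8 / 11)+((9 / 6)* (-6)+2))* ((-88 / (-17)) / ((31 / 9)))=195136 / 34255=5.70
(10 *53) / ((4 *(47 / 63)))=16695 / 94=177.61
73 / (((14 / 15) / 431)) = 471945 / 14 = 33710.36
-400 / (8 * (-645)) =10 / 129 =0.08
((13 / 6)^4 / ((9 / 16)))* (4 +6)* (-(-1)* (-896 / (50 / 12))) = -102362624 / 1215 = -84249.07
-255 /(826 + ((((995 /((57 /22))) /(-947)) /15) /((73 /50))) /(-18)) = -27130115295 /87880404484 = -0.31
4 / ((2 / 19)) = 38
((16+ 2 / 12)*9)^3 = 3080271.38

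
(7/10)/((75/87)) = 203/250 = 0.81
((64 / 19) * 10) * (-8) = -5120 / 19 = -269.47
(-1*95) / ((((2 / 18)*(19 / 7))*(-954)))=35 / 106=0.33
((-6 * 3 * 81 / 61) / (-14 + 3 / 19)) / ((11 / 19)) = 526338 / 176473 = 2.98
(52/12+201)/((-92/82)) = -12628/69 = -183.01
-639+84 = -555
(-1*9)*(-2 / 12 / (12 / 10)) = 5 / 4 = 1.25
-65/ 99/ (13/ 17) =-85/ 99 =-0.86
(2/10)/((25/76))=0.61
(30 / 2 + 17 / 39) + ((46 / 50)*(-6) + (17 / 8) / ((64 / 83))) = 6325741 / 499200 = 12.67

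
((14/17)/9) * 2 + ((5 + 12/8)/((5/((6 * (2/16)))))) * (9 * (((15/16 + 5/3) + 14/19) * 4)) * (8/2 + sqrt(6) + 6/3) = 356499 * sqrt(6)/3040 + 163675601/232560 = 991.05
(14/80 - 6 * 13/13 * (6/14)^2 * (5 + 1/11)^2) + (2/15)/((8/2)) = -82339/2904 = -28.35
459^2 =210681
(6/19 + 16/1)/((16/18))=1395/76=18.36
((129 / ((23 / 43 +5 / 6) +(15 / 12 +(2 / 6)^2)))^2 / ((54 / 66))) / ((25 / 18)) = 877291687008 / 446265625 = 1965.85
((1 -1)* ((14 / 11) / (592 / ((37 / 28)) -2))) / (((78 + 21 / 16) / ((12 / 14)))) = 0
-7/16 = -0.44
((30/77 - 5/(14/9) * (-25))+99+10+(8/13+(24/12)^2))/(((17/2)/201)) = 4596.09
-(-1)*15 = 15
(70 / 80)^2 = 0.77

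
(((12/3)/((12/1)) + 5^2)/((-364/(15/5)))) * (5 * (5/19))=-25/91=-0.27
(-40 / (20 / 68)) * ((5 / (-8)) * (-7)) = -595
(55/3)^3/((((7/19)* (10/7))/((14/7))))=632225/27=23415.74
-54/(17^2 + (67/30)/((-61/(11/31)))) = -3063420/16394233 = -0.19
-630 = -630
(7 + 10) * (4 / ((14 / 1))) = 4.86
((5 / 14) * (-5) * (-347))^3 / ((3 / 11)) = 7181268015625 / 8232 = 872360060.21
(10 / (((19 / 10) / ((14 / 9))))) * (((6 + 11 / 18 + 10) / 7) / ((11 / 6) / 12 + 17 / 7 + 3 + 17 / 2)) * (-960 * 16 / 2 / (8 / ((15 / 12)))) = -669760000 / 404529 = -1655.65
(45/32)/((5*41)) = 9/1312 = 0.01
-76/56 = -19/14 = -1.36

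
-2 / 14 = -1 / 7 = -0.14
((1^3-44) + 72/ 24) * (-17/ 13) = 680/ 13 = 52.31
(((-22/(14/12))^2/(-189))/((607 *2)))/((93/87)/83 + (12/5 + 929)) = -5824940/3500760528531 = -0.00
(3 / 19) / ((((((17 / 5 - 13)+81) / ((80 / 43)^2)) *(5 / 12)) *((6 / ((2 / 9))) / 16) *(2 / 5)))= 1024000 / 37625301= 0.03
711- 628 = 83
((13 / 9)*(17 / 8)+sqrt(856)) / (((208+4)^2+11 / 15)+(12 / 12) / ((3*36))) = 3315 / 48540322+1080*sqrt(214) / 24270161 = 0.00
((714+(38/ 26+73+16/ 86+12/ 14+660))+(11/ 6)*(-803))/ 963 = -532057/ 22609314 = -0.02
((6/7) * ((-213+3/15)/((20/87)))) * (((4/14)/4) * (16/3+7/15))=-287622/875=-328.71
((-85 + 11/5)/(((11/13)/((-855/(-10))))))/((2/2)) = -460161/55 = -8366.56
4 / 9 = 0.44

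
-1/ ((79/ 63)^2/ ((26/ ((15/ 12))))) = -412776/ 31205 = -13.23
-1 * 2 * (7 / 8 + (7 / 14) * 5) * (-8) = 54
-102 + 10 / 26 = -1321 / 13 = -101.62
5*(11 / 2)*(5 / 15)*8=220 / 3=73.33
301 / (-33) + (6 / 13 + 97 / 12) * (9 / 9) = -989 / 1716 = -0.58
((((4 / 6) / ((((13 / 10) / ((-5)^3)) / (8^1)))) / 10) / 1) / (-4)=500 / 39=12.82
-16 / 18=-8 / 9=-0.89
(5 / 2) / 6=5 / 12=0.42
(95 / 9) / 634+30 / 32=43555 / 45648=0.95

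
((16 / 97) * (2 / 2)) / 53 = 16 / 5141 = 0.00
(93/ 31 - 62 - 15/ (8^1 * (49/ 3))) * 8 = -23173/ 49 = -472.92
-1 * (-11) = 11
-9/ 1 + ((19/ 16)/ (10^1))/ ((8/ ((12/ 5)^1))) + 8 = -1543/ 1600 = -0.96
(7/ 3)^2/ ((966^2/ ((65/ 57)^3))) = 274625/ 31741339428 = 0.00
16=16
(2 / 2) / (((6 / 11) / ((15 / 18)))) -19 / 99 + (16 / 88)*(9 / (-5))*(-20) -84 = -30143 / 396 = -76.12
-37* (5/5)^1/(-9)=37/9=4.11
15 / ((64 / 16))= 15 / 4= 3.75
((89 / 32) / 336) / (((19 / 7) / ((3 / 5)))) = 89 / 48640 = 0.00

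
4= 4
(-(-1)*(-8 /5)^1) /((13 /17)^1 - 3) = 68 /95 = 0.72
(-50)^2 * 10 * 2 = 50000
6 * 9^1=54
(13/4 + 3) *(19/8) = 475/32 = 14.84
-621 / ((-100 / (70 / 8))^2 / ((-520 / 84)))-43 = -8683 / 640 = -13.57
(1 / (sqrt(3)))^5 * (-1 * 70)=-70 * sqrt(3) / 27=-4.49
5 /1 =5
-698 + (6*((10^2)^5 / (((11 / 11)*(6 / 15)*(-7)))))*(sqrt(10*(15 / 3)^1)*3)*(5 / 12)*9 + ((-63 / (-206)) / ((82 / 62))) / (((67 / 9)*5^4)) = -8437500000000*sqrt(2) / 7 - 246866004923 / 353676250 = -1704632419629.86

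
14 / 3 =4.67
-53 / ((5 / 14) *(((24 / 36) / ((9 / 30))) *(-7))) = 477 / 50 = 9.54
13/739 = 0.02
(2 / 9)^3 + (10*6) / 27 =1628 / 729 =2.23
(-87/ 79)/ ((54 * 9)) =-0.00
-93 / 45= -31 / 15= -2.07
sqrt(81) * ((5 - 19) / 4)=-31.50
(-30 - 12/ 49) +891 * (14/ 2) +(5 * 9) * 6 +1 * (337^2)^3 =71775377488068802/ 49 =1464803622205485.76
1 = 1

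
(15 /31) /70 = 3 /434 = 0.01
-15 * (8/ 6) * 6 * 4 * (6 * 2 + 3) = -7200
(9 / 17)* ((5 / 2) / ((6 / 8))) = 30 / 17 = 1.76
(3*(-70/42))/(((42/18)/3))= -45/7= -6.43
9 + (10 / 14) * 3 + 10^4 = 70078 / 7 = 10011.14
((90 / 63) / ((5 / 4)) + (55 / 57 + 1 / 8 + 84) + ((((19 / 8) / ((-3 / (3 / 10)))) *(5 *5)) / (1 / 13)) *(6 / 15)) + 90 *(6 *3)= 2673871 / 1596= 1675.36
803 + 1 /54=43363 /54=803.02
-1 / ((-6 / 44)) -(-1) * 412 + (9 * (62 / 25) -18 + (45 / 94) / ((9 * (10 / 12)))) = 1493603 / 3525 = 423.72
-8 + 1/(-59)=-473/59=-8.02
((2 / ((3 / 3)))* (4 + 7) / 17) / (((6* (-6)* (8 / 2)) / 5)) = -55 / 1224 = -0.04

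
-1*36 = -36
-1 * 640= -640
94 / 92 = 47 / 46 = 1.02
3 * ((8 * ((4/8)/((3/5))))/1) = 20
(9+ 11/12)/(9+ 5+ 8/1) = 119/264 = 0.45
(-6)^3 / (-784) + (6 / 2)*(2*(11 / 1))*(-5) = -32313 / 98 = -329.72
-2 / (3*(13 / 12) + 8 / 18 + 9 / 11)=-792 / 1787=-0.44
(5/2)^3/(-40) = -25/64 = -0.39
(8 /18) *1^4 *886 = 3544 /9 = 393.78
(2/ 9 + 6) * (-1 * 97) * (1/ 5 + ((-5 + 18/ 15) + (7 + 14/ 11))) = -1396024/ 495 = -2820.25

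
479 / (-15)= -479 / 15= -31.93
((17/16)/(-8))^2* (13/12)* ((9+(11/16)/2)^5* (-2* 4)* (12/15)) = -8978362514331743/1030792151040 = -8710.16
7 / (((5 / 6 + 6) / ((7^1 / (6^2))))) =49 / 246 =0.20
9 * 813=7317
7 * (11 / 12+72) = 6125 / 12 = 510.42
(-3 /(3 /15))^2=225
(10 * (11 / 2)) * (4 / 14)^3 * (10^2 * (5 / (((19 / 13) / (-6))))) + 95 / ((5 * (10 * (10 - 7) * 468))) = -240926276177 / 91498680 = -2633.11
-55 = -55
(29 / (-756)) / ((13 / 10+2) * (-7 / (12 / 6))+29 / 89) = 12905 / 3776031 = 0.00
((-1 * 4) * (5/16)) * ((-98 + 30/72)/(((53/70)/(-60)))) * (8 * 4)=-16394000/53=-309320.75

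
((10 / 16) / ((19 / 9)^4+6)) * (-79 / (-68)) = 2591595 / 92309728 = 0.03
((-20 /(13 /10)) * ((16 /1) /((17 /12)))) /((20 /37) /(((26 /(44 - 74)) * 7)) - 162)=1657600 /1546303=1.07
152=152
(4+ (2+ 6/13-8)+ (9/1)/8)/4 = -0.10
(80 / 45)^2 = 256 / 81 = 3.16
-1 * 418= -418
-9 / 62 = -0.15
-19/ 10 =-1.90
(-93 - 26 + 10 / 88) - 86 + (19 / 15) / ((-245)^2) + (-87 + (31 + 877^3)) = 26722354212590711 / 39616500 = 674525872.11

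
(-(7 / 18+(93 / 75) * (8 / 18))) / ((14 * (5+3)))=-47 / 5600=-0.01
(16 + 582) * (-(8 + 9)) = -10166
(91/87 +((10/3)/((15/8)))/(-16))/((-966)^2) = 61/60888429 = 0.00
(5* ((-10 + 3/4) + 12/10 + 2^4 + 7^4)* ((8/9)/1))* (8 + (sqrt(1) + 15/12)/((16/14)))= 15369101/144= 106729.87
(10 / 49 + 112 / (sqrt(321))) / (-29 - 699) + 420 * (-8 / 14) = -4280645 / 17836 - 2 * sqrt(321) / 4173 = -240.01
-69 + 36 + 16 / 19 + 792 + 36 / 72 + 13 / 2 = 14570 / 19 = 766.84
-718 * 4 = -2872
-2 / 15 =-0.13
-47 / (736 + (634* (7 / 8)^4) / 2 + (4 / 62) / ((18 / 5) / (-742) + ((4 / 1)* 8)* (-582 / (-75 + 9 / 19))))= -163218846404608 / 3201241927499647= -0.05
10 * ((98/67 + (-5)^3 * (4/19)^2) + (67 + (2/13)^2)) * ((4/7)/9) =10291961240/257518989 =39.97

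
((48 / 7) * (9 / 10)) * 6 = 1296 / 35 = 37.03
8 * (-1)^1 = -8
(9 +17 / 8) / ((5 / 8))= 89 / 5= 17.80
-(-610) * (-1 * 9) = -5490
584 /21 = 27.81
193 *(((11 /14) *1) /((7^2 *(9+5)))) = 2123 /9604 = 0.22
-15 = -15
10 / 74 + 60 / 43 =2435 / 1591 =1.53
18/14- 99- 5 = -719/7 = -102.71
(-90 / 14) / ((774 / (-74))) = 185 / 301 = 0.61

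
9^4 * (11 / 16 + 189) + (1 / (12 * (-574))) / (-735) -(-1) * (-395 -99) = 12596410442387 / 10125360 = 1244045.69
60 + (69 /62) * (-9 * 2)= 1239 /31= 39.97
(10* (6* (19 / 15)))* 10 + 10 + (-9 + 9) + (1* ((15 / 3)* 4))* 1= 790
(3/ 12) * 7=7/ 4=1.75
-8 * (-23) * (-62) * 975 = -11122800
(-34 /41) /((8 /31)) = -527 /164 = -3.21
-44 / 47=-0.94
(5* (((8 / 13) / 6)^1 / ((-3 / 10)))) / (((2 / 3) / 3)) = -100 / 13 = -7.69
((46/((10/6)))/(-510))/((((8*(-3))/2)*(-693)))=-0.00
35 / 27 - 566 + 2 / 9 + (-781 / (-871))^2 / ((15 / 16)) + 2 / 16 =-461692807633 / 819332280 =-563.50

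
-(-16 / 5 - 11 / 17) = 327 / 85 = 3.85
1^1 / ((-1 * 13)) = -1 / 13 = -0.08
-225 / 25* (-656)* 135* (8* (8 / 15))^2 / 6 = 12091392 / 5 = 2418278.40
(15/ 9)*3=5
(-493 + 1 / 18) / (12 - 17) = 8873 / 90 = 98.59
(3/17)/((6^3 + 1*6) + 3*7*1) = 1/1377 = 0.00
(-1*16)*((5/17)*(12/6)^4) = -75.29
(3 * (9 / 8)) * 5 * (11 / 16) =1485 / 128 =11.60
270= 270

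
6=6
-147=-147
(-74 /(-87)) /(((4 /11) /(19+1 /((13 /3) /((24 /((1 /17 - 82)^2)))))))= 195079866377 /4389295638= 44.44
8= 8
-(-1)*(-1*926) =-926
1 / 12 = 0.08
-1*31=-31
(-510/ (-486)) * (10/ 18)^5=265625/ 4782969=0.06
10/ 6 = 5/ 3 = 1.67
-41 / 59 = -0.69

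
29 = 29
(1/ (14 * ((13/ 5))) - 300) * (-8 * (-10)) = -2183800/ 91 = -23997.80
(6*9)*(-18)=-972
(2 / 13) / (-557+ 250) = -2 / 3991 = -0.00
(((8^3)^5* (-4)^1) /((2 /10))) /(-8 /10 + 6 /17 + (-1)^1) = 59813432551014400 /123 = 486288069520442.28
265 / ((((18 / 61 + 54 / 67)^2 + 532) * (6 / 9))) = 0.75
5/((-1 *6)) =-0.83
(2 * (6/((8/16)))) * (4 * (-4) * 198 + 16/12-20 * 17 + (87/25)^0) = -84136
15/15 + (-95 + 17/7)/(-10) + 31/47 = 17958/1645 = 10.92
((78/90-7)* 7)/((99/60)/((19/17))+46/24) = -12236/967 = -12.65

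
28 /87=0.32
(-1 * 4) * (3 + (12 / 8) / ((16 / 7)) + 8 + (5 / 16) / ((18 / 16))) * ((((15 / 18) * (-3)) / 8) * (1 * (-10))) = -85925 / 576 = -149.18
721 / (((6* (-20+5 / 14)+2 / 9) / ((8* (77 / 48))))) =-1165857 / 14822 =-78.66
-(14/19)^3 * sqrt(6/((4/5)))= -1372 * sqrt(30)/6859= -1.10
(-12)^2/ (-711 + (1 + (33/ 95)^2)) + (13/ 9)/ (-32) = -457571393/ 1845118368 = -0.25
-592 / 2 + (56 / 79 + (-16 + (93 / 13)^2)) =-3472777 / 13351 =-260.11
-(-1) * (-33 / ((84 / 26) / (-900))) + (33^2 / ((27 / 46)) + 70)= 233482 / 21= 11118.19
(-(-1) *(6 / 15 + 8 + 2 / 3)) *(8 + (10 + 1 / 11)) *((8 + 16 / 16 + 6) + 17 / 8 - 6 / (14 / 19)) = 1701649 / 1155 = 1473.29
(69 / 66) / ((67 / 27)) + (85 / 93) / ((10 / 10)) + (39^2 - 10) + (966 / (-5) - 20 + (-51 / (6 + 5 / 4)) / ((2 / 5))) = 25473209977 / 19876890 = 1281.55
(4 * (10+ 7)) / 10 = 34 / 5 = 6.80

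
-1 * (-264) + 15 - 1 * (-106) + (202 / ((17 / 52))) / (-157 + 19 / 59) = 14970561 / 39287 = 381.06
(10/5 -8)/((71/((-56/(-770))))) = -24/3905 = -0.01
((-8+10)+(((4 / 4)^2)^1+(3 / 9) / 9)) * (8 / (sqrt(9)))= 656 / 81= 8.10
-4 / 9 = -0.44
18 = 18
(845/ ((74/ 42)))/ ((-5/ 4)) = -14196/ 37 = -383.68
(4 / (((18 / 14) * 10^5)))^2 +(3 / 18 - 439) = -22215937499951 / 50625000000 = -438.83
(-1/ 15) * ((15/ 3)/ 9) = -1/ 27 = -0.04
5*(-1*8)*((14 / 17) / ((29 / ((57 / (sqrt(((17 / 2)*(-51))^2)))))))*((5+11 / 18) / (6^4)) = -67165 / 103865733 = -0.00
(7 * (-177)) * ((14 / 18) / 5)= -2891 / 15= -192.73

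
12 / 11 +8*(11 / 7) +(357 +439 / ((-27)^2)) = 20840192 / 56133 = 371.26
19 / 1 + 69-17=71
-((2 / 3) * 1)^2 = -4 / 9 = -0.44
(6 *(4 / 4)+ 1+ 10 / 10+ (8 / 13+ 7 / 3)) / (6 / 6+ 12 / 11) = 5.24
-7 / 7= -1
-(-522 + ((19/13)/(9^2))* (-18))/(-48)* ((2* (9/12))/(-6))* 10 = 38195/1404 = 27.20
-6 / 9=-2 / 3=-0.67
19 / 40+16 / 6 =377 / 120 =3.14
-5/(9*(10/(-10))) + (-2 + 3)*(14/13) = 191/117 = 1.63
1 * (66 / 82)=33 / 41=0.80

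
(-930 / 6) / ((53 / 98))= -15190 / 53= -286.60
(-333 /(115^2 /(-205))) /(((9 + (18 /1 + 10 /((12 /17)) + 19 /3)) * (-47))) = -27306 /11809925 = -0.00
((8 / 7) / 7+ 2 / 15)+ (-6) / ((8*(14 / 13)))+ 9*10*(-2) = -1060751 / 5880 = -180.40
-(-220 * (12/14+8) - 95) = 14305/7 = 2043.57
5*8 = 40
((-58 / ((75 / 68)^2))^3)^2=372113061020282628320402335596544 / 31676352024078369140625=11747345803.50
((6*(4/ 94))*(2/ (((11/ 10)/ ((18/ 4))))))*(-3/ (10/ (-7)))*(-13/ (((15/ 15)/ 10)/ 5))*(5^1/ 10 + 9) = -14004900/ 517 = -27088.78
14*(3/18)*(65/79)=455/237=1.92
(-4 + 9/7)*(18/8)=-171/28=-6.11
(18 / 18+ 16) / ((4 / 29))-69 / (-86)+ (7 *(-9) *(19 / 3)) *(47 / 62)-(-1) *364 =989537 / 5332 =185.58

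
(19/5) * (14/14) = 19/5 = 3.80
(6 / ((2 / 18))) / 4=27 / 2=13.50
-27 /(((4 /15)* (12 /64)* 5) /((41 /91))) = -4428 /91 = -48.66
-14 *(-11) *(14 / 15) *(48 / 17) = 405.84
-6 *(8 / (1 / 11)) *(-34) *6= 107712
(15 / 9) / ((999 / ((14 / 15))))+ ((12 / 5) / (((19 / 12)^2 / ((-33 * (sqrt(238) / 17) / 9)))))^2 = 5053974049054 / 497979347175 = 10.15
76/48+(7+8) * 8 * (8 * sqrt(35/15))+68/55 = 1861/660+320 * sqrt(21) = 1469.24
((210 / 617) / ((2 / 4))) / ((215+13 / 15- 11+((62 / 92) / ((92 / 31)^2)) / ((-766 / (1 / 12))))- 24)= 7515585100800 / 1996903991827501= 0.00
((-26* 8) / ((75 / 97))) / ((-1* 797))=20176 / 59775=0.34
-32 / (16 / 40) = -80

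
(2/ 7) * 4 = 8/ 7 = 1.14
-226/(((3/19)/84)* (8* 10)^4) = -15029/5120000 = -0.00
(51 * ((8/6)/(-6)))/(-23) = 34/69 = 0.49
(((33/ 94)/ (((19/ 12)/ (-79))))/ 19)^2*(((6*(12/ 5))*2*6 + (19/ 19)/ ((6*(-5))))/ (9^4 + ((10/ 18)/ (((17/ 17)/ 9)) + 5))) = 211355971002/ 9458267469095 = 0.02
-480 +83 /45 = -21517 /45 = -478.16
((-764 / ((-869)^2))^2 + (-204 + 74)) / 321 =-0.40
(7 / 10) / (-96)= -7 / 960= -0.01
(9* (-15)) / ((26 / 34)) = -2295 / 13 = -176.54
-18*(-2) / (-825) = -12 / 275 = -0.04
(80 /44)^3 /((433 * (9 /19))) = 152000 /5186907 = 0.03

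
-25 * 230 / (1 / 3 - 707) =1725 / 212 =8.14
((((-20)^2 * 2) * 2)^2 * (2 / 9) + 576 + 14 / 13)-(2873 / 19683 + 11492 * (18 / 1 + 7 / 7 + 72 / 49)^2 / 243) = 337686349819633 / 614365479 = 549650.59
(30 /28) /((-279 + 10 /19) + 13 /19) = -285 /73892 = -0.00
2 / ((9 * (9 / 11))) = 22 / 81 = 0.27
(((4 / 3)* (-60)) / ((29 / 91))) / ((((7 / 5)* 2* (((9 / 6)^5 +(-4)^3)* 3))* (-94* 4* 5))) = -416 / 1476129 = -0.00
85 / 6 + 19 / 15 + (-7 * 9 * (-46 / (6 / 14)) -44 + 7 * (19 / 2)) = 101999 / 15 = 6799.93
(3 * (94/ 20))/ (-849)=-47/ 2830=-0.02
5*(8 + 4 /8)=85 /2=42.50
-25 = -25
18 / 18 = 1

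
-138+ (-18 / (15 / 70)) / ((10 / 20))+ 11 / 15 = -4579 / 15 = -305.27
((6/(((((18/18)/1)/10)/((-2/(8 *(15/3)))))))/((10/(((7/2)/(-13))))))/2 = 21/520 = 0.04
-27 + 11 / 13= -340 / 13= -26.15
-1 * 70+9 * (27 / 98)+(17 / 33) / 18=-982208 / 14553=-67.49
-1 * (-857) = 857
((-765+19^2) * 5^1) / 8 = -505 / 2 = -252.50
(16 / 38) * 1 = 0.42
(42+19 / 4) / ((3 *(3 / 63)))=1309 / 4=327.25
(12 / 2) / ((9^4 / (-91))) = -182 / 2187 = -0.08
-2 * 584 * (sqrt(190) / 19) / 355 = -1168 * sqrt(190) / 6745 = -2.39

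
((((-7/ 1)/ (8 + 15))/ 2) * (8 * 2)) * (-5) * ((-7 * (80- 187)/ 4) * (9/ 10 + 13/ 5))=183505/ 23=7978.48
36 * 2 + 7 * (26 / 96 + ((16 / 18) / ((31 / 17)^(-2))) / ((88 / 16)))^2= 16046522824735 / 209558866176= 76.57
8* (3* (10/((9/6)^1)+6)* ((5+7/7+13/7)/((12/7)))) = 4180/3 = 1393.33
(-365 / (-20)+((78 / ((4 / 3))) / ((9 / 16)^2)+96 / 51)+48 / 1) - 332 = -48335 / 612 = -78.98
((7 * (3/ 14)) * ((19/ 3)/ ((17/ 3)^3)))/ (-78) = -171/ 255476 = -0.00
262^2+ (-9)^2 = 68725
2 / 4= 1 / 2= 0.50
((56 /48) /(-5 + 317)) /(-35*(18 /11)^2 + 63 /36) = -121 /2976012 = -0.00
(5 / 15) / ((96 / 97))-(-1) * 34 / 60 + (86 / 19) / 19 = 593501 / 519840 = 1.14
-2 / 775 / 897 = -0.00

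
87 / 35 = 2.49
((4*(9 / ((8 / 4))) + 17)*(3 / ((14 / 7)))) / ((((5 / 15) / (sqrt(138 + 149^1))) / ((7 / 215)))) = 441*sqrt(287) / 86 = 86.87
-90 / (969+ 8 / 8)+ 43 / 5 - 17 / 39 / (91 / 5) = 14601949 / 1721265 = 8.48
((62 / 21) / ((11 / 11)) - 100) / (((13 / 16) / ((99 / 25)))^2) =-1704485376 / 739375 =-2305.31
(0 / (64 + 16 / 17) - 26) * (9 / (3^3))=-26 / 3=-8.67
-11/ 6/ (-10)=11/ 60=0.18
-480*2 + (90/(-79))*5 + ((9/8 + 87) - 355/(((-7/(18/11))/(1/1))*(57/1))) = -810070215/924616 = -876.12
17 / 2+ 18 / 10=103 / 10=10.30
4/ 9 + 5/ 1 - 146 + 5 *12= -725/ 9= -80.56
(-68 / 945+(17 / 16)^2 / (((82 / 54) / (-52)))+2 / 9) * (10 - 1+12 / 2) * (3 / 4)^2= -95487247 / 293888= -324.91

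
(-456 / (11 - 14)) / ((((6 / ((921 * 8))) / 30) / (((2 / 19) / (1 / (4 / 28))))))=589440 / 7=84205.71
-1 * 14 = -14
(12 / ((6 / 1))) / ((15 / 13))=1.73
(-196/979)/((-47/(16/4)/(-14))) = -10976/46013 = -0.24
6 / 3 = 2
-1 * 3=-3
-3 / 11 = -0.27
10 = 10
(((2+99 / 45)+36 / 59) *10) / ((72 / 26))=6149 / 354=17.37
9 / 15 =3 / 5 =0.60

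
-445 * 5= -2225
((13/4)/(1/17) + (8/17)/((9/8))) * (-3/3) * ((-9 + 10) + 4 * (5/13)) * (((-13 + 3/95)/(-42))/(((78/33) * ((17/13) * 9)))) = -45345839/28910115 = -1.57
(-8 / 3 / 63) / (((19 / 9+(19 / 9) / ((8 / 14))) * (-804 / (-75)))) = -0.00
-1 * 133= -133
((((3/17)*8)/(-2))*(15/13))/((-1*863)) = 180/190723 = 0.00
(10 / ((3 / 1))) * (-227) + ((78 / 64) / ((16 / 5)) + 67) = -1058743 / 1536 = -689.29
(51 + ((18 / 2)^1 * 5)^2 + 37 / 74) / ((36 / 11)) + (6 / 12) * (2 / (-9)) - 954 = -2557 / 8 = -319.62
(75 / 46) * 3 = 225 / 46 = 4.89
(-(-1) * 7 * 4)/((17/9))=252/17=14.82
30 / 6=5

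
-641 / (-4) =641 / 4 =160.25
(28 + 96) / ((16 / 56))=434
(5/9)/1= 5/9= 0.56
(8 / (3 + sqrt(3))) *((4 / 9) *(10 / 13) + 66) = 31048 / 117-31048 *sqrt(3) / 351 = 112.16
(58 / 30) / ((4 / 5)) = 29 / 12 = 2.42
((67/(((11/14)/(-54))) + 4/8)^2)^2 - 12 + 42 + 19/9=947458605738504609193/2108304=449393733417241.83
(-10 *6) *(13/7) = -780/7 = -111.43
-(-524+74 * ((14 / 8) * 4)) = 6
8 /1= 8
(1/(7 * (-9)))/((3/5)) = -5/189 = -0.03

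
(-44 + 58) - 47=-33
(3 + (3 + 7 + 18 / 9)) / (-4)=-3.75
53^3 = 148877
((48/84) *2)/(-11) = -0.10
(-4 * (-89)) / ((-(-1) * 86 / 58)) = 10324 / 43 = 240.09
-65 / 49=-1.33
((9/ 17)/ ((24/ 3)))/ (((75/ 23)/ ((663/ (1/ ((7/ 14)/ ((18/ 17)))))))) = 5083/ 800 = 6.35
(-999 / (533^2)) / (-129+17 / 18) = 17982 / 654825145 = 0.00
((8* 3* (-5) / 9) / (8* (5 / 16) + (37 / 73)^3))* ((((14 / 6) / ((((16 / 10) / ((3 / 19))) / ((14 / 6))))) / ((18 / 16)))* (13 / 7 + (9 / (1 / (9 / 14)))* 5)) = -234732857800 / 3149395749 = -74.53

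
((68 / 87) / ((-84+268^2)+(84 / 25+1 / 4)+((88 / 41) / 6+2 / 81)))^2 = 196071840000 / 1651988370013868081209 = 0.00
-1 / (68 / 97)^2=-9409 / 4624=-2.03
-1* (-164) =164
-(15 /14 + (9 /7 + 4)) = -89 /14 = -6.36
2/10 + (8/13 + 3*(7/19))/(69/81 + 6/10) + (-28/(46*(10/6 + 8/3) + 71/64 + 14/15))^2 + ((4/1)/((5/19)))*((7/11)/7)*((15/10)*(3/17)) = 2994724924852203493/1691697476302854020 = 1.77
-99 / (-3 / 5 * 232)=165 / 232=0.71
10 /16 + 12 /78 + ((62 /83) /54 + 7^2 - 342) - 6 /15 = -340981163 /1165320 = -292.61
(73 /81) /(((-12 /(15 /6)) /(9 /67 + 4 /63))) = -0.04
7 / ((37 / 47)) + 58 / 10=2718 / 185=14.69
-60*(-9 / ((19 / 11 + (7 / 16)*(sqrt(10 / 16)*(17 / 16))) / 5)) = 1288.93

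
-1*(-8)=8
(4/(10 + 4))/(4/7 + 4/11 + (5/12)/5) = 264/941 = 0.28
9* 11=99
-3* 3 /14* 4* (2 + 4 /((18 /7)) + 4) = -136 /7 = -19.43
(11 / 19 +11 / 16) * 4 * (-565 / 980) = -2.92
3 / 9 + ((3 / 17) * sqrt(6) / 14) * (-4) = 1 / 3-6 * sqrt(6) / 119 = 0.21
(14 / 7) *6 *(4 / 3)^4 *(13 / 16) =832 / 27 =30.81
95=95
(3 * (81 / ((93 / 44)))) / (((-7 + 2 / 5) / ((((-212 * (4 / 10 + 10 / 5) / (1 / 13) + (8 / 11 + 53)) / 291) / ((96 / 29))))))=31392819 / 264616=118.64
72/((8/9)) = 81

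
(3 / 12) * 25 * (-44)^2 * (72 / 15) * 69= 4007520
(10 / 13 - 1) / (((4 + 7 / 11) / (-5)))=0.25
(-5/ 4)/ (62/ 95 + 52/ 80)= -95/ 99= -0.96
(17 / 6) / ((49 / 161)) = 391 / 42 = 9.31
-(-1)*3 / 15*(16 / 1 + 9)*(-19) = -95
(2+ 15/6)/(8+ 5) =9/26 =0.35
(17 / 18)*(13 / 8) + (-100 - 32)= -18787 / 144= -130.47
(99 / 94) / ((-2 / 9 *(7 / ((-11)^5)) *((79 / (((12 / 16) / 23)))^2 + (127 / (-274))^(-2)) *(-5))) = -20830086872001 / 5606134555008400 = -0.00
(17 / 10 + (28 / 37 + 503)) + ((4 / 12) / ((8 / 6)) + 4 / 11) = 4119413 / 8140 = 506.07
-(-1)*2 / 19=2 / 19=0.11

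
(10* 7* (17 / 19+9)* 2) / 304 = 1645 / 361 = 4.56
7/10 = 0.70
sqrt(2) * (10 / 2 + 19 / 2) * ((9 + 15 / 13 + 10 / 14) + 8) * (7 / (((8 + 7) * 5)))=49793 * sqrt(2) / 1950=36.11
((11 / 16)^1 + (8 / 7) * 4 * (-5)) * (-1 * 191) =474253 / 112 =4234.40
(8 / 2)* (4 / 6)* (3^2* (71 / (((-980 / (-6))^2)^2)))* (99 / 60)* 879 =500457771 / 144120025000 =0.00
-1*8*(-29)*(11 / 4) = 638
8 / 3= 2.67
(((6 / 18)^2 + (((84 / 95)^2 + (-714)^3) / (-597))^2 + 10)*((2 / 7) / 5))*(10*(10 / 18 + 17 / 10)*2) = 31610802863922677052476 / 32987503125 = 958266005891.37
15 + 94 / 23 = 439 / 23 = 19.09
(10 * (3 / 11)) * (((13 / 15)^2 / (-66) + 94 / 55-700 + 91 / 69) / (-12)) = 238054697 / 1502820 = 158.41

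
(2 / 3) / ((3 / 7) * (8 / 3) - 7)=-14 / 123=-0.11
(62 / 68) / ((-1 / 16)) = -248 / 17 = -14.59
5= 5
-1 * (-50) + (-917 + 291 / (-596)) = -517023 / 596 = -867.49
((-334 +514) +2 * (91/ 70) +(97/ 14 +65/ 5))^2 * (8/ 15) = 401974658/ 18375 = 21876.17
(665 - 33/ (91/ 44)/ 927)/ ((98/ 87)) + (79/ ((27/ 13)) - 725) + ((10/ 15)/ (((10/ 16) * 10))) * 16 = -58849222267/ 620023950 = -94.91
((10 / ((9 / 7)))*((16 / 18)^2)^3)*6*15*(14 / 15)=513802240 / 1594323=322.27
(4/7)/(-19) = -4/133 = -0.03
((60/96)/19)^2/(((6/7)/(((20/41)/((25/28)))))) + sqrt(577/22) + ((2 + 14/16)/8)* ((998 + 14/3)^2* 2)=sqrt(12694)/22 + 770042273503/1065672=722593.57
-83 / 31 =-2.68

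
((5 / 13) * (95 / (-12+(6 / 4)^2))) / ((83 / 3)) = -1900 / 14027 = -0.14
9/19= 0.47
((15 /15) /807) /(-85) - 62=-4252891 /68595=-62.00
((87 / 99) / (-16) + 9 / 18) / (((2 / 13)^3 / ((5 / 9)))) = 2581475 / 38016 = 67.90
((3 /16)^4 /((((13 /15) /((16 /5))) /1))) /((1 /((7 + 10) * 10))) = 20655 /26624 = 0.78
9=9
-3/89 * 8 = -24/89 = -0.27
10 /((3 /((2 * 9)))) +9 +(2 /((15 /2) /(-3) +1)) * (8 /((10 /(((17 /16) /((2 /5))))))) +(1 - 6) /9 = 1181 /18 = 65.61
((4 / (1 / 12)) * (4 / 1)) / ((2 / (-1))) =-96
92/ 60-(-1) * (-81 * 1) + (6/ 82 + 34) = -27917/ 615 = -45.39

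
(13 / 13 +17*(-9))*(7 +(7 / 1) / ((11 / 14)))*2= -53200 / 11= -4836.36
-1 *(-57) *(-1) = -57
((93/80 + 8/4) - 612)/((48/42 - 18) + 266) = -340949/139520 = -2.44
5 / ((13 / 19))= 95 / 13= 7.31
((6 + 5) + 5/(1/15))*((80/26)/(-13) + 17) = 243638/169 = 1441.64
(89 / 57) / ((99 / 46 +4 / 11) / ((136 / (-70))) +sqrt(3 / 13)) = -93354581320 / 66765578799 - 105368031296 * sqrt(39) / 1268545997181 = -1.92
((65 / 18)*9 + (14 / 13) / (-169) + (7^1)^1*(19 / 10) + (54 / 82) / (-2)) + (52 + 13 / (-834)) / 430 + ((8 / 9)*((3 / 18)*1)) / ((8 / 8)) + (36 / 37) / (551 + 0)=271078157249603531 / 5927127263256420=45.74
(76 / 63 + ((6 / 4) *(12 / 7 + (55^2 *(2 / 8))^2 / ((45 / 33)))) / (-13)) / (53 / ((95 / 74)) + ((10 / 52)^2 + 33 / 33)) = -223755569765 / 195686424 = -1143.44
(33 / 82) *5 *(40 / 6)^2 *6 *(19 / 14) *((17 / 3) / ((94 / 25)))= 44412500 / 40467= 1097.50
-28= -28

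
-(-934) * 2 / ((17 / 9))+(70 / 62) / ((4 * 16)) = 33355603 / 33728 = 988.96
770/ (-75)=-154/ 15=-10.27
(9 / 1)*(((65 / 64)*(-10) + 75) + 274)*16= 97587 / 2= 48793.50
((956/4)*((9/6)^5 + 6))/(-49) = -103965/1568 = -66.30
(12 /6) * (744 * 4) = 5952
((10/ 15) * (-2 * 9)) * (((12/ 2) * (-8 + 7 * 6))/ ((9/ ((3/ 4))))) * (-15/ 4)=765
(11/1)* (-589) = -6479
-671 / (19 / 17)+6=-11293 / 19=-594.37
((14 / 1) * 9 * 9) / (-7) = -162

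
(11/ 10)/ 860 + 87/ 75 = 9987/ 8600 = 1.16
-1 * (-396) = 396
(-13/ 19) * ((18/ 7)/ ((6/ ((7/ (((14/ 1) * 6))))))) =-0.02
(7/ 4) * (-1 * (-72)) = 126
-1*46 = -46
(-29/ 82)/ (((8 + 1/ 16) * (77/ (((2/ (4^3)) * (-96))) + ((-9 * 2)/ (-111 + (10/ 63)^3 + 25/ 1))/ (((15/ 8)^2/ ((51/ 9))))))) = 62358821800/ 36008617029007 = 0.00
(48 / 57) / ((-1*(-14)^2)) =-4 / 931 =-0.00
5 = 5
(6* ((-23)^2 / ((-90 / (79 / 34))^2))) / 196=3301489 / 305877600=0.01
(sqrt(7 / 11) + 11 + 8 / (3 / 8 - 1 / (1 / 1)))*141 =-1269 / 5 + 141*sqrt(77) / 11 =-141.32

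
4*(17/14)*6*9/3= 612/7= 87.43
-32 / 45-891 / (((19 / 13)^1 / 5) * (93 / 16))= -13918448 / 26505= -525.13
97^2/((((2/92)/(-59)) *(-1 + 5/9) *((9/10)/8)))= 510720520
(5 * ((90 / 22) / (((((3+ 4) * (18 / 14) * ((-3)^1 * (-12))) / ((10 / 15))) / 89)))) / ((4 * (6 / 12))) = 2225 / 1188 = 1.87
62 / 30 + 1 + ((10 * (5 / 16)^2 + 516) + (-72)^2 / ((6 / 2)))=4316243 / 1920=2248.04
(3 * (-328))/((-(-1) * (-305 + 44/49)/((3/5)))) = 48216/24835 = 1.94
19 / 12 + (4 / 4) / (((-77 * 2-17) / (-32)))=1211 / 684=1.77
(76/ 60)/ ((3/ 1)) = 19/ 45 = 0.42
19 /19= 1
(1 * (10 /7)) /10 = 1 /7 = 0.14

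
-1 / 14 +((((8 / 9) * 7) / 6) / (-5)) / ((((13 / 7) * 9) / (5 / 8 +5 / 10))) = -0.09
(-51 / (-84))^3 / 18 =0.01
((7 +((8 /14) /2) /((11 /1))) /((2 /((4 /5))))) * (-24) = -67.45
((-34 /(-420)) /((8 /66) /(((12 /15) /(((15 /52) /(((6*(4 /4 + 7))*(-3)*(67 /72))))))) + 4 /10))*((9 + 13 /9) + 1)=67105324 /28949319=2.32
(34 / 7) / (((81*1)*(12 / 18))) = 17 / 189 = 0.09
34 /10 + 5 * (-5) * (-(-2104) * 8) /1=-2103983 /5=-420796.60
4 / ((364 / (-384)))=-384 / 91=-4.22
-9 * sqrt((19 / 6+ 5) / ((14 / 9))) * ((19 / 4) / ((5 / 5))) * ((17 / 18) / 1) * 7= -2261 * sqrt(21) / 16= -647.58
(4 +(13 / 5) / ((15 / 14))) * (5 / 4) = 241 / 30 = 8.03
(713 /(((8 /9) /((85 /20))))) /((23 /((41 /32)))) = 194463 /1024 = 189.91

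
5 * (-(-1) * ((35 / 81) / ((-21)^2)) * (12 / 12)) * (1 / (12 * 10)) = 5 / 122472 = 0.00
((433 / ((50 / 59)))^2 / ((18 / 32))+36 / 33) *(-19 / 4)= -136404005306 / 61875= -2204509.18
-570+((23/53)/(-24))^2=-922250351/1617984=-570.00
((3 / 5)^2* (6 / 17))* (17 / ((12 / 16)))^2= 1632 / 25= 65.28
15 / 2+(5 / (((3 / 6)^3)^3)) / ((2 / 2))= 5135 / 2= 2567.50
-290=-290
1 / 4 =0.25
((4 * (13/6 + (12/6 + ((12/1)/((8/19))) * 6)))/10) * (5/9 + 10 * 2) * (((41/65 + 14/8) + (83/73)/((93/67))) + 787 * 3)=162281042600617/47658780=3405060.78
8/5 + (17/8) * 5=489/40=12.22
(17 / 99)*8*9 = 136 / 11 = 12.36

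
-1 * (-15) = 15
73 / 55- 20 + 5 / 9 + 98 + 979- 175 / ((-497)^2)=18495562814 / 17467065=1058.88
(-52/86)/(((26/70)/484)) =-33880/43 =-787.91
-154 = -154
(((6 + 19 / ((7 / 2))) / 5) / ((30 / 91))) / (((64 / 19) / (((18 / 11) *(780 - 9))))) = 571311 / 220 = 2596.87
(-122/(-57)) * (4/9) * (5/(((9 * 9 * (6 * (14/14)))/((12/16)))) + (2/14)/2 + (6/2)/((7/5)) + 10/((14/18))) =4172339/290871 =14.34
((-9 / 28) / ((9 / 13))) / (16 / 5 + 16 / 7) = -65 / 768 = -0.08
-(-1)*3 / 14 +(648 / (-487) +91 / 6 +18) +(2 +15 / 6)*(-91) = -7720355 / 20454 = -377.45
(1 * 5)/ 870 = 1/ 174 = 0.01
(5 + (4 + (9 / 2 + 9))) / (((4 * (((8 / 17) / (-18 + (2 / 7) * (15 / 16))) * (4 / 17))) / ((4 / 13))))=-12913965 / 46592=-277.17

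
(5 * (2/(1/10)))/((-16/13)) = -325/4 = -81.25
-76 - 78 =-154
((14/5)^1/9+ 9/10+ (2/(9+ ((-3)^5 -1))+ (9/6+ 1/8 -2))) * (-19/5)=-266057/84600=-3.14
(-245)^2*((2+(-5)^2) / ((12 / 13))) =7022925 / 4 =1755731.25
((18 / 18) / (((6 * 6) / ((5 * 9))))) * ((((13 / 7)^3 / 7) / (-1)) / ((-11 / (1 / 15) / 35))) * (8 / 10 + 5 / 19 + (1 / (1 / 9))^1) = 525083 / 215061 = 2.44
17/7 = 2.43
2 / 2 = 1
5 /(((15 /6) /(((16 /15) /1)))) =2.13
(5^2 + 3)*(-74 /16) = -259 /2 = -129.50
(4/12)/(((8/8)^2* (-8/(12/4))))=-1/8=-0.12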